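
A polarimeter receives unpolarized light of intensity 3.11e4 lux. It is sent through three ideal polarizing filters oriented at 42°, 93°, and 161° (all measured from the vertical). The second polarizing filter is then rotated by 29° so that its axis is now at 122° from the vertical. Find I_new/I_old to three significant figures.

Before rotation:
Unpolarized light through the first polarizer → I₁ = ½ I₀, now polarized at 42°.
I₂ = I₁ cos²(93° − 42°) = 0.5 I₀ · cos²(51°) = 0.198 I₀.
I₃ = I₂ cos²(161° − 93°) = 0.198 I₀ · cos²(68°) = 0.02779 I₀.
After rotation:
Unpolarized light through the first polarizer → I₁ = ½ I₀, now polarized at 42°.
I₂ = I₁ cos²(122° − 42°) = 0.5 I₀ · cos²(80°) = 0.01508 I₀.
I₃ = I₂ cos²(161° − 122°) = 0.01508 I₀ · cos²(39°) = 0.009106 I₀.
Ratio = 0.009106 / 0.02779 = 0.3277.

I_new/I_old ≈ 0.328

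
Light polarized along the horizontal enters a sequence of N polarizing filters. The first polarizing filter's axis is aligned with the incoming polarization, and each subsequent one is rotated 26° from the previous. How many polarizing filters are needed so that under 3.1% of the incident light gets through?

N = 18

First polarizer is aligned with the polarization: full transmission.
Each further stage multiplies by cos²(26°) = 0.8078.
After N polarizers: T = 0.8078^(N−1). Require T < 0.031 ⇒ N−1 > ln(0.031)/ln(0.8078) = 16.28, so N−1 ≥ 17 and N = 18.
Check: N=18 gives T = 0.02657 < 0.031; N=17 gives T = 0.03289.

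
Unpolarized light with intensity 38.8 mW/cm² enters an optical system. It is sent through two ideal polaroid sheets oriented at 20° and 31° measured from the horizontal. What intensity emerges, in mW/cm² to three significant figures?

I ≈ 18.7 mW/cm²

Unpolarized light through the first polarizer → I₁ = 38.8 mW/cm²/2 = 19.4 mW/cm², polarized at 20°.
I₂ = I₁ · cos²(11°) = 19.4 · 0.9636 = 18.69 mW/cm².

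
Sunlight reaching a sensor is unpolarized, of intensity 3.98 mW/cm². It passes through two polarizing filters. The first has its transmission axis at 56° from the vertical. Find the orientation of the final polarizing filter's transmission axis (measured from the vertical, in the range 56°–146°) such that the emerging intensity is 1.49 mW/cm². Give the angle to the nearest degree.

Unpolarized light through the first polarizer → I₁ = ½ I₀, now polarized at 56°.
Target fraction: 1.49 / 3.98 mW/cm² = 0.3744 of I₀.
Need I₂/I₀ = 0.3744, so cos²(θ − 56°) = 0.3744 / 0.5 = 0.7487.
θ − 56° = arccos(√0.7487) = 30.1°, giving θ ≈ 56 + 30.1 = 86.1°.

θ ≈ 86°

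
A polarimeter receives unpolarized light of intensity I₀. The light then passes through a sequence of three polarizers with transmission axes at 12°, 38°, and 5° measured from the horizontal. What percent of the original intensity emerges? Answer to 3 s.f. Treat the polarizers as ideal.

Unpolarized light through the first polarizer → I₁ = ½ I₀, now polarized at 12°.
I₂ = I₁ cos²(38° − 12°) = 0.5 I₀ · cos²(26°) = 0.4039 I₀.
I₃ = I₂ cos²(5° − 38°) = 0.4039 I₀ · cos²(33°) = 0.2841 I₀.
That is 28.41% of the incident intensity.

≈ 28.4%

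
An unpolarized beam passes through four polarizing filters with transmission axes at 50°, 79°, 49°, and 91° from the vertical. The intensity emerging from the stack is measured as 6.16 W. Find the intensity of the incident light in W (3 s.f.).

I₀ ≈ 38.9 W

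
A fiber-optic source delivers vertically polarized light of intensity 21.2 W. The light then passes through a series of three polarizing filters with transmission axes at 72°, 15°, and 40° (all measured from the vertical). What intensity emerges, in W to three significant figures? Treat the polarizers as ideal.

I ≈ 0.493 W

I₁ = 21.2 W · cos²(72°) = 2.024 W.
I₂ = I₁ · cos²(57°) = 2.024 · 0.2966 = 0.6005 W.
I₃ = I₂ · cos²(25°) = 0.6005 · 0.8214 = 0.4933 W.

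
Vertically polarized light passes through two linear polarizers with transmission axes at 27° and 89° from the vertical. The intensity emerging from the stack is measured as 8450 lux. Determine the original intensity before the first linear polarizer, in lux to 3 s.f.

I₀ ≈ 4.83e4 lux

By Malus's law, I₁ = I₀ cos²(27° − 0°) = I₀ cos²(27°) = 0.7939 I₀.
I₂ = I₁ cos²(89° − 27°) = 0.7939 I₀ · cos²(62°) = 0.175 I₀.
So 8450 lux = 0.175 I₀, giving I₀ = 8450/0.175 = 4.829e+04 lux.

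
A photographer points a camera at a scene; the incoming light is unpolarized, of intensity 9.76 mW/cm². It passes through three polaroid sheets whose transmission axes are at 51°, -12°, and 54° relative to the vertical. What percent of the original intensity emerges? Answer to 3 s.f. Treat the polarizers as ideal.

≈ 1.70%

Unpolarized light through the first polarizer → I₁ = 9.76 mW/cm²/2 = 4.88 mW/cm², polarized at 51°.
I₂ = I₁ · cos²(63°) = 4.88 · 0.2061 = 1.006 mW/cm².
I₃ = I₂ · cos²(66°) = 1.006 · 0.1654 = 0.1664 mW/cm².
That is 1.705% of the incident intensity.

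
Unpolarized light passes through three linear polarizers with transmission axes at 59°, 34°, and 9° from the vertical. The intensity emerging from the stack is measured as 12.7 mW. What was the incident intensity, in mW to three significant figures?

Unpolarized light through the first polarizer → I₁ = ½ I₀, now polarized at 59°.
I₂ = I₁ cos²(34° − 59°) = 0.5 I₀ · cos²(25°) = 0.4107 I₀.
I₃ = I₂ cos²(9° − 34°) = 0.4107 I₀ · cos²(25°) = 0.3373 I₀.
So 12.7 mW = 0.3373 I₀, giving I₀ = 12.7/0.3373 = 37.65 mW.

I₀ ≈ 37.6 mW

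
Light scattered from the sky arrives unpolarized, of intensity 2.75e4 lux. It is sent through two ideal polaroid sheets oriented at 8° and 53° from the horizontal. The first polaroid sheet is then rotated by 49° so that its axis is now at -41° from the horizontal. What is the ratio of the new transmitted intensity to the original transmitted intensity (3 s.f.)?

Before rotation:
Unpolarized light through the first polarizer → I₁ = ½ I₀, now polarized at 8°.
I₂ = I₁ cos²(53° − 8°) = 0.5 I₀ · cos²(45°) = 0.25 I₀.
After rotation:
Unpolarized light through the first polarizer → I₁ = ½ I₀, now polarized at -41°.
Angle between axes 1 and 2: 86°. I₂ = 0.5 I₀ · cos²(86°) = 0.002433 I₀.
Ratio = 0.002433 / 0.25 = 0.009732.

I_new/I_old ≈ 0.00973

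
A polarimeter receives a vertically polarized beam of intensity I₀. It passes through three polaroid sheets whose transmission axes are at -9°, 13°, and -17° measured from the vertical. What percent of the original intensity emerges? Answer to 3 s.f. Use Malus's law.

By Malus's law, I₁ = I₀ cos²(-9° − 0°) = I₀ cos²(9°) = 0.9755 I₀.
I₂ = I₁ cos²(13° + 9°) = 0.9755 I₀ · cos²(22°) = 0.8386 I₀.
I₃ = I₂ cos²(-17° − 13°) = 0.8386 I₀ · cos²(30°) = 0.629 I₀.
That is 62.9% of the incident intensity.

≈ 62.9%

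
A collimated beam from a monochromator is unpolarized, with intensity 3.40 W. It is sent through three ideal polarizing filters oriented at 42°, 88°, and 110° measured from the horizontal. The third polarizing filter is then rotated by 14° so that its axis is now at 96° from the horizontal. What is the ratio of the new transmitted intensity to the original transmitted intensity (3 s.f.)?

I_new/I_old ≈ 1.14

Before rotation:
Unpolarized light through the first polarizer → I₁ = ½ I₀, now polarized at 42°.
I₂ = I₁ cos²(88° − 42°) = 0.5 I₀ · cos²(46°) = 0.2413 I₀.
I₃ = I₂ cos²(110° − 88°) = 0.2413 I₀ · cos²(22°) = 0.2074 I₀.
After rotation:
Unpolarized light through the first polarizer → I₁ = ½ I₀, now polarized at 42°.
I₂ = I₁ cos²(88° − 42°) = 0.5 I₀ · cos²(46°) = 0.2413 I₀.
I₃ = I₂ cos²(96° − 88°) = 0.2413 I₀ · cos²(8°) = 0.2366 I₀.
Ratio = 0.2366 / 0.2074 = 1.141.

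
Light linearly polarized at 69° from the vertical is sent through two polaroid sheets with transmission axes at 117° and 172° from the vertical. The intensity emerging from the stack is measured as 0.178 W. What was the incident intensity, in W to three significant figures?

I₀ ≈ 1.21 W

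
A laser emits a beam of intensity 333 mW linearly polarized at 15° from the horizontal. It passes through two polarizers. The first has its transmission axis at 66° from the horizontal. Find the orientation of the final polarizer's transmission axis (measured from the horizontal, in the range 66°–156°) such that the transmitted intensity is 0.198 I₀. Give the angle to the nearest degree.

I₁ = I₀ cos²(66° − 15°) = I₀ cos²(51°) = 0.396 I₀.
Need I₂/I₀ = 0.198, so cos²(θ − 66°) = 0.198 / 0.396 = 0.4999.
θ − 66° = arccos(√0.4999) = 45.0°, giving θ ≈ 66 + 45.0 = 111.0°.

θ ≈ 111°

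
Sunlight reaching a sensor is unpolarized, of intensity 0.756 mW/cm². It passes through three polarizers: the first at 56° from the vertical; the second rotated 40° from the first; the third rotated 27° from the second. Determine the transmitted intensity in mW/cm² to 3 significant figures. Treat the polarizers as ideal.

I ≈ 0.176 mW/cm²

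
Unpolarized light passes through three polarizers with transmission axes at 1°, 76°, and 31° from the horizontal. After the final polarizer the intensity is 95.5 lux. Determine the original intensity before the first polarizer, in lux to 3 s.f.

I₀ ≈ 5700 lux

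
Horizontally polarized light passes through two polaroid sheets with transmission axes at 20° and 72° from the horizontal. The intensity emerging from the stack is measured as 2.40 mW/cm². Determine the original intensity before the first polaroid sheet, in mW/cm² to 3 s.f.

By Malus's law, I₁ = I₀ cos²(20° − 0°) = I₀ cos²(20°) = 0.883 I₀.
I₂ = I₁ cos²(72° − 20°) = 0.883 I₀ · cos²(52°) = 0.3347 I₀.
So 2.40 mW/cm² = 0.3347 I₀, giving I₀ = 2.40/0.3347 = 7.171 mW/cm².

I₀ ≈ 7.17 mW/cm²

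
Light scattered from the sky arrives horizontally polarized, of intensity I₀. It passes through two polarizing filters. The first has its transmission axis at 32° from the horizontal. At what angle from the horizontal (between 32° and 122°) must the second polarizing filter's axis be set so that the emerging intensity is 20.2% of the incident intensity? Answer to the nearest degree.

θ ≈ 90°

By Malus's law, I₁ = I₀ cos²(32° − 0°) = I₀ cos²(32°) = 0.7192 I₀.
Need I₂/I₀ = 0.202, so cos²(θ − 32°) = 0.202 / 0.7192 = 0.2809.
θ − 32° = arccos(√0.2809) = 58.0°, giving θ ≈ 32 + 58.0 = 90.0°.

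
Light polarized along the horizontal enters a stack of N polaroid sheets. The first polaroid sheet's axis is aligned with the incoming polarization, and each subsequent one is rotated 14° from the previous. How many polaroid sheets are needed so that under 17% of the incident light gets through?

N = 31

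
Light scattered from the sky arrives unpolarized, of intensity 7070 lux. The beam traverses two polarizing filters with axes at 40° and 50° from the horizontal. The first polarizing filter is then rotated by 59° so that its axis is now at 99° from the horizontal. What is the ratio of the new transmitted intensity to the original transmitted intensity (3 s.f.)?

Before rotation:
Unpolarized light through the first polarizer → I₁ = ½ I₀, now polarized at 40°.
I₂ = I₁ cos²(50° − 40°) = 0.5 I₀ · cos²(10°) = 0.4849 I₀.
After rotation:
Unpolarized light through the first polarizer → I₁ = ½ I₀, now polarized at 99°.
I₂ = I₁ cos²(50° − 99°) = 0.5 I₀ · cos²(49°) = 0.2152 I₀.
Ratio = 0.2152 / 0.4849 = 0.4438.

I_new/I_old ≈ 0.444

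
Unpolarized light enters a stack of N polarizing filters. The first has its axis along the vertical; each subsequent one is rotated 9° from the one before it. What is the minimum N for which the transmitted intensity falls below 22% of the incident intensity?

First polarizer halves the unpolarized light: factor 1/2.
Each further stage multiplies by cos²(9°) = 0.9755.
After N polarizers: T = 0.5·0.9755^(N−1). Require T < 0.22 ⇒ N−1 > ln(0.22/0.5)/ln(0.9755) = 33.14, so N−1 ≥ 34 and N = 35.
Check: N=35 gives T = 0.2153 < 0.22; N=34 gives T = 0.2207.

N = 35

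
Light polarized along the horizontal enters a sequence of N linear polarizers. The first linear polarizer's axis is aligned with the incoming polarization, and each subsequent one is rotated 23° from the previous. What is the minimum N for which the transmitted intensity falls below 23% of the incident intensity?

N = 10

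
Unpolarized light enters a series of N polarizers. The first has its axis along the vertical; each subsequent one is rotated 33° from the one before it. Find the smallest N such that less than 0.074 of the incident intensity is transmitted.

N = 7

First polarizer halves the unpolarized light: factor 1/2.
Each further stage multiplies by cos²(33°) = 0.7034.
After N polarizers: T = 0.5·0.7034^(N−1). Require T < 0.074 ⇒ N−1 > ln(0.074/0.5)/ln(0.7034) = 5.43, so N−1 ≥ 6 and N = 7.
Check: N=7 gives T = 0.06054 < 0.074; N=6 gives T = 0.08608.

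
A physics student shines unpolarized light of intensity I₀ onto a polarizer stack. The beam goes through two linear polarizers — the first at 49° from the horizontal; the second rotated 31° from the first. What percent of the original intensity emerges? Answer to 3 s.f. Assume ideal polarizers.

≈ 36.7%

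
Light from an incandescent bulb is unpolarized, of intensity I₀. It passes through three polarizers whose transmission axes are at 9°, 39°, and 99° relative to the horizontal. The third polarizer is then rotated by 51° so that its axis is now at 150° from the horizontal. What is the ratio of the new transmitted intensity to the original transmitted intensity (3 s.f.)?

Before rotation:
Unpolarized light through the first polarizer → I₁ = ½ I₀, now polarized at 9°.
I₂ = I₁ cos²(39° − 9°) = 0.5 I₀ · cos²(30°) = 0.375 I₀.
I₃ = I₂ cos²(99° − 39°) = 0.375 I₀ · cos²(60°) = 0.09375 I₀.
After rotation:
Unpolarized light through the first polarizer → I₁ = ½ I₀, now polarized at 9°.
I₂ = I₁ cos²(39° − 9°) = 0.5 I₀ · cos²(30°) = 0.375 I₀.
Angle between axes 2 and 3: 69°. I₃ = 0.375 I₀ · cos²(69°) = 0.04816 I₀.
Ratio = 0.04816 / 0.09375 = 0.5137.

I_new/I_old ≈ 0.514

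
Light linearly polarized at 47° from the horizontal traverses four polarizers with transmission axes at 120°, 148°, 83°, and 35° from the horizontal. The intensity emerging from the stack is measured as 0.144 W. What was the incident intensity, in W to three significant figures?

I₀ ≈ 27.0 W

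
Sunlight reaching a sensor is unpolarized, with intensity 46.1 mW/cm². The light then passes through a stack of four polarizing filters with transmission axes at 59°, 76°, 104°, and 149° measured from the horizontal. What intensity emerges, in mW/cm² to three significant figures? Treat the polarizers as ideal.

Unpolarized light through the first polarizer → I₁ = 46.1 mW/cm²/2 = 23.05 mW/cm², polarized at 59°.
I₂ = I₁ · cos²(17°) = 23.05 · 0.9145 = 21.08 mW/cm².
I₃ = I₂ · cos²(28°) = 21.08 · 0.7796 = 16.43 mW/cm².
I₄ = I₃ · cos²(45°) = 16.43 · 0.5 = 8.217 mW/cm².

I ≈ 8.22 mW/cm²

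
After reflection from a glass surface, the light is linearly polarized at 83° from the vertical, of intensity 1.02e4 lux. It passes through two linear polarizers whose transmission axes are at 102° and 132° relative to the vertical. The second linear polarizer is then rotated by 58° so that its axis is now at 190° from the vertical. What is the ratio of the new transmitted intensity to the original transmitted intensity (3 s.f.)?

I_new/I_old ≈ 0.00162

Before rotation:
By Malus's law, I₁ = I₀ cos²(102° − 83°) = I₀ cos²(19°) = 0.894 I₀.
I₂ = I₁ cos²(132° − 102°) = 0.894 I₀ · cos²(30°) = 0.6705 I₀.
After rotation:
I₁ = I₀ cos²(102° − 83°) = I₀ cos²(19°) = 0.894 I₀.
I₂ = I₁ cos²(190° − 102°) = 0.894 I₀ · cos²(88°) = 0.001089 I₀.
Ratio = 0.001089 / 0.6705 = 0.001624.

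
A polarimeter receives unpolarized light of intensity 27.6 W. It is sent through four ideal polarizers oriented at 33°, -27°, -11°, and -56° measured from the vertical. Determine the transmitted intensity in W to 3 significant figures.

Unpolarized light through the first polarizer → I₁ = 27.6 W/2 = 13.8 W, polarized at 33°.
I₂ = I₁ · cos²(60°) = 13.8 · 0.25 = 3.45 W.
I₃ = I₂ · cos²(16°) = 3.45 · 0.924 = 3.188 W.
I₄ = I₃ · cos²(45°) = 3.188 · 0.5 = 1.594 W.

I ≈ 1.59 W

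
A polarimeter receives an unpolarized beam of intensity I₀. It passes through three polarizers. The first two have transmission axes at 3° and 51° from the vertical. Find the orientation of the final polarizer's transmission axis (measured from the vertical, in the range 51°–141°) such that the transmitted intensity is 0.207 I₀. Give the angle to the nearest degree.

Unpolarized light through the first polarizer → I₁ = ½ I₀, now polarized at 3°.
I₂ = I₁ cos²(51° − 3°) = 0.5 I₀ · cos²(48°) = 0.2239 I₀.
Need I₃/I₀ = 0.207, so cos²(θ − 51°) = 0.207 / 0.2239 = 0.9247.
θ − 51° = arccos(√0.9247) = 15.9°, giving θ ≈ 51 + 15.9 = 66.9°.

θ ≈ 67°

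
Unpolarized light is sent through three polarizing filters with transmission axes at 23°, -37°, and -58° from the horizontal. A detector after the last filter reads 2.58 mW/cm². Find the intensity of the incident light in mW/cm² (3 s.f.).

Unpolarized light through the first polarizer → I₁ = ½ I₀, now polarized at 23°.
I₂ = I₁ cos²(-37° − 23°) = 0.5 I₀ · cos²(60°) = 0.125 I₀.
I₃ = I₂ cos²(-58° + 37°) = 0.125 I₀ · cos²(21°) = 0.1089 I₀.
So 2.58 mW/cm² = 0.1089 I₀, giving I₀ = 2.58/0.1089 = 23.68 mW/cm².

I₀ ≈ 23.7 mW/cm²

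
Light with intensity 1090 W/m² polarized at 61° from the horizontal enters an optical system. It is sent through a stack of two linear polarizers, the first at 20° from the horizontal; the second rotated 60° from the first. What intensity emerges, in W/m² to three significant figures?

By Malus's law, I₁ = 1090 W/m² · cos²(41°) = 620.8 W/m².
I₂ = I₁ · cos²(60°) = 620.8 · 0.25 = 155.2 W/m².

I ≈ 155 W/m²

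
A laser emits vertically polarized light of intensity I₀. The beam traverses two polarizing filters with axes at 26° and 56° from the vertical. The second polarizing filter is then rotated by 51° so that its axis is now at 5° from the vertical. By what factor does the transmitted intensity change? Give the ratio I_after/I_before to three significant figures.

I_new/I_old ≈ 1.16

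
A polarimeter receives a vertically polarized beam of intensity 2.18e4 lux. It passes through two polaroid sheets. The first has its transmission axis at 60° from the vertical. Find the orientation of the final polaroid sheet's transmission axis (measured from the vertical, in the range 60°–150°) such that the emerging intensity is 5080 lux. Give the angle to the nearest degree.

I₁ = I₀ cos²(60° − 0°) = I₀ cos²(60°) = 0.25 I₀.
Target fraction: 5080 / 2.18e4 lux = 0.233 of I₀.
Need I₂/I₀ = 0.233, so cos²(θ − 60°) = 0.233 / 0.25 = 0.9321.
θ − 60° = arccos(√0.9321) = 15.1°, giving θ ≈ 60 + 15.1 = 75.1°.

θ ≈ 75°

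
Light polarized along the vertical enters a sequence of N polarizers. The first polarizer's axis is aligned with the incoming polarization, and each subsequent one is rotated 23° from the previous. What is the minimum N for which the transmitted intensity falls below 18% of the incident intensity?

N = 12

First polarizer is aligned with the polarization: full transmission.
Each further stage multiplies by cos²(23°) = 0.8473.
After N polarizers: T = 0.8473^(N−1). Require T < 0.18 ⇒ N−1 > ln(0.18)/ln(0.8473) = 10.35, so N−1 ≥ 11 and N = 12.
Check: N=12 gives T = 0.1616 < 0.18; N=11 gives T = 0.1908.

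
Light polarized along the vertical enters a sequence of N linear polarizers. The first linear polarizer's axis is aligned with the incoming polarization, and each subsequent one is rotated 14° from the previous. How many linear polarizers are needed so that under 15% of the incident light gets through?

First polarizer is aligned with the polarization: full transmission.
Each further stage multiplies by cos²(14°) = 0.9415.
After N polarizers: T = 0.9415^(N−1). Require T < 0.15 ⇒ N−1 > ln(0.15)/ln(0.9415) = 31.46, so N−1 ≥ 32 and N = 33.
Check: N=33 gives T = 0.1452 < 0.15; N=32 gives T = 0.1542.

N = 33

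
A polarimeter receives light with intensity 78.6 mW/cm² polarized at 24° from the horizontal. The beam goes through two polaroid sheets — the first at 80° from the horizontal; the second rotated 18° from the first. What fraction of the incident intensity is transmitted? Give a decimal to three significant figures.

I/I₀ ≈ 0.283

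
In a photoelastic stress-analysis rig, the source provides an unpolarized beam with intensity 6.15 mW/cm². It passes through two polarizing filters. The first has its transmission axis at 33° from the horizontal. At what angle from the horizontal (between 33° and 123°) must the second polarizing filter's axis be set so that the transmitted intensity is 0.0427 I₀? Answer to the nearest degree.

θ ≈ 106°

Unpolarized light through the first polarizer → I₁ = ½ I₀, now polarized at 33°.
Need I₂/I₀ = 0.0427, so cos²(θ − 33°) = 0.0427 / 0.5 = 0.0854.
θ − 33° = arccos(√0.0854) = 73.0°, giving θ ≈ 33 + 73.0 = 106.0°.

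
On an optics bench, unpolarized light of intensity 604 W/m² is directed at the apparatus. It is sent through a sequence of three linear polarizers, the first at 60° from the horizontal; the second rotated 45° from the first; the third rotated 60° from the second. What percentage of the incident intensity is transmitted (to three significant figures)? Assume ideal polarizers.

≈ 6.25%

Unpolarized light through the first polarizer → I₁ = 604 W/m²/2 = 302 W/m², polarized at 60°.
I₂ = I₁ · cos²(45°) = 302 · 0.5 = 151 W/m².
I₃ = I₂ · cos²(60°) = 151 · 0.25 = 37.75 W/m².
That is 6.25% of the incident intensity.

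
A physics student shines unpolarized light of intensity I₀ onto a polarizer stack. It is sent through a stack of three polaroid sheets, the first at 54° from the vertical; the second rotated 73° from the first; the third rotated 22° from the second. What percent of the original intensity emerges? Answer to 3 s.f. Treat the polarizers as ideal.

Unpolarized light through the first polarizer → I₁ = ½ I₀, now polarized at 54°.
I₂ = I₁ cos²(73°) = 0.5 · 0.08548 I₀ = 0.04274 I₀.
I₃ = I₂ cos²(22°) = 0.04274 · 0.8597 I₀ = 0.03674 I₀.
That is 3.674% of the incident intensity.

≈ 3.67%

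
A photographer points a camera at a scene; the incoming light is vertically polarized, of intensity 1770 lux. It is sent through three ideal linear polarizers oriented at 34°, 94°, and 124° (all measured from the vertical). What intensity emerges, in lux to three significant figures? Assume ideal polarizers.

I ≈ 228 lux

I₁ = 1770 lux · cos²(34°) = 1217 lux.
I₂ = I₁ · cos²(60°) = 1217 · 0.25 = 304.1 lux.
I₃ = I₂ · cos²(30°) = 304.1 · 0.75 = 228.1 lux.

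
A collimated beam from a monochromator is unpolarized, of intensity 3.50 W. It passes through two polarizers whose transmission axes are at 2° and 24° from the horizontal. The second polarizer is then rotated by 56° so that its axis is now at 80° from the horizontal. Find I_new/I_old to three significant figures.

Before rotation:
Unpolarized light through the first polarizer → I₁ = ½ I₀, now polarized at 2°.
I₂ = I₁ cos²(24° − 2°) = 0.5 I₀ · cos²(22°) = 0.4298 I₀.
After rotation:
Unpolarized light through the first polarizer → I₁ = ½ I₀, now polarized at 2°.
I₂ = I₁ cos²(80° − 2°) = 0.5 I₀ · cos²(78°) = 0.02161 I₀.
Ratio = 0.02161 / 0.4298 = 0.05028.

I_new/I_old ≈ 0.0503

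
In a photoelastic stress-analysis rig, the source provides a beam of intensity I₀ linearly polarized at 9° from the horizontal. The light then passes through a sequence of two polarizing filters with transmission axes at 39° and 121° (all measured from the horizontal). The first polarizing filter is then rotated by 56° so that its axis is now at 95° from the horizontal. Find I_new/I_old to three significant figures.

I_new/I_old ≈ 0.271

Before rotation:
By Malus's law, I₁ = I₀ cos²(39° − 9°) = I₀ cos²(30°) = 0.75 I₀.
I₂ = I₁ cos²(121° − 39°) = 0.75 I₀ · cos²(82°) = 0.01453 I₀.
After rotation:
I₁ = I₀ cos²(95° − 9°) = I₀ cos²(86°) = 0.004866 I₀.
I₂ = I₁ cos²(121° − 95°) = 0.004866 I₀ · cos²(26°) = 0.003931 I₀.
Ratio = 0.003931 / 0.01453 = 0.2706.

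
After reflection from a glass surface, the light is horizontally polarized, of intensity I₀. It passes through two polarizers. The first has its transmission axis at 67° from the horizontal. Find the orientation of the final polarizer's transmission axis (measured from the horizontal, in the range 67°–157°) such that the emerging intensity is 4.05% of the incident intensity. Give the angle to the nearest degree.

θ ≈ 126°

By Malus's law, I₁ = I₀ cos²(67° − 0°) = I₀ cos²(67°) = 0.1527 I₀.
Need I₂/I₀ = 0.0405, so cos²(θ − 67°) = 0.0405 / 0.1527 = 0.2653.
θ − 67° = arccos(√0.2653) = 59.0°, giving θ ≈ 67 + 59.0 = 126.0°.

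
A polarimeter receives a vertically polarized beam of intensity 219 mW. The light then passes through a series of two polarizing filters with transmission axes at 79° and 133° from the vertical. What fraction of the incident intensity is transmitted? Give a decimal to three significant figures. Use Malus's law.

I/I₀ ≈ 0.0126

By Malus's law, I₁ = 219 mW · cos²(79°) = 7.973 mW.
I₂ = I₁ · cos²(54°) = 7.973 · 0.3455 = 2.755 mW.
Transmitted fraction = 0.01258.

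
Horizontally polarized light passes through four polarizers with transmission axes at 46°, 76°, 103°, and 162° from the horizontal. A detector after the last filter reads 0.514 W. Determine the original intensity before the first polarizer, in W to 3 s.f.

I₀ ≈ 6.74 W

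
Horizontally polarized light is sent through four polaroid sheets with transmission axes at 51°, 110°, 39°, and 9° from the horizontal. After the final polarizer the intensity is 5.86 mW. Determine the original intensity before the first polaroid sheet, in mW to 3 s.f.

I₁ = I₀ cos²(51° − 0°) = I₀ cos²(51°) = 0.396 I₀.
I₂ = I₁ cos²(110° − 51°) = 0.396 I₀ · cos²(59°) = 0.1051 I₀.
I₃ = I₂ cos²(39° − 110°) = 0.1051 I₀ · cos²(71°) = 0.01114 I₀.
I₄ = I₃ cos²(9° − 39°) = 0.01114 I₀ · cos²(30°) = 0.008352 I₀.
So 5.86 mW = 0.008352 I₀, giving I₀ = 5.86/0.008352 = 701.7 mW.

I₀ ≈ 702 mW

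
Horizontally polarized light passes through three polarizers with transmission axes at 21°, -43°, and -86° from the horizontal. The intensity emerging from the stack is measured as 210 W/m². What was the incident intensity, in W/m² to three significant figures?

I₁ = I₀ cos²(21° − 0°) = I₀ cos²(21°) = 0.8716 I₀.
I₂ = I₁ cos²(-43° − 21°) = 0.8716 I₀ · cos²(64°) = 0.1675 I₀.
I₃ = I₂ cos²(-86° + 43°) = 0.1675 I₀ · cos²(43°) = 0.08959 I₀.
So 210 W/m² = 0.08959 I₀, giving I₀ = 210/0.08959 = 2344 W/m².

I₀ ≈ 2340 W/m²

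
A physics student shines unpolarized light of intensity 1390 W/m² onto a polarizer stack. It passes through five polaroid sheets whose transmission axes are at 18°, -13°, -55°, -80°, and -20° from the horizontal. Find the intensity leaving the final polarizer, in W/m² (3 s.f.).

Unpolarized light through the first polarizer → I₁ = 1390 W/m²/2 = 695 W/m², polarized at 18°.
I₂ = I₁ · cos²(31°) = 695 · 0.7347 = 510.6 W/m².
I₃ = I₂ · cos²(42°) = 510.6 · 0.5523 = 282 W/m².
I₄ = I₃ · cos²(25°) = 282 · 0.8214 = 231.6 W/m².
I₅ = I₄ · cos²(60°) = 231.6 · 0.25 = 57.91 W/m².

I ≈ 57.9 W/m²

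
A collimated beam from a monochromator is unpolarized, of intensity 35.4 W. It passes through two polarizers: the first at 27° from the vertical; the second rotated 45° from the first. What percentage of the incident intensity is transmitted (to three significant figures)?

≈ 25.0%

Unpolarized light through the first polarizer → I₁ = 35.4 W/2 = 17.7 W, polarized at 27°.
I₂ = I₁ · cos²(45°) = 17.7 · 0.5 = 8.85 W.
That is 25% of the incident intensity.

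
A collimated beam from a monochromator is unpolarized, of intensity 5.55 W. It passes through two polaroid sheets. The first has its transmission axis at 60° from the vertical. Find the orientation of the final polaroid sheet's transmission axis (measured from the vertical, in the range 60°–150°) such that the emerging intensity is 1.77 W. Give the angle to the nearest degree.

θ ≈ 97°

Unpolarized light through the first polarizer → I₁ = ½ I₀, now polarized at 60°.
Target fraction: 1.77 / 5.55 W = 0.3189 of I₀.
Need I₂/I₀ = 0.3189, so cos²(θ − 60°) = 0.3189 / 0.5 = 0.6378.
θ − 60° = arccos(√0.6378) = 37.0°, giving θ ≈ 60 + 37.0 = 97.0°.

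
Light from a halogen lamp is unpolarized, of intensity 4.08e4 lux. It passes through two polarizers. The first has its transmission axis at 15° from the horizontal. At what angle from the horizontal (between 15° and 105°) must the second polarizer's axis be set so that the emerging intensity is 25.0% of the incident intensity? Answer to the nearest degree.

Unpolarized light through the first polarizer → I₁ = ½ I₀, now polarized at 15°.
Need I₂/I₀ = 0.25, so cos²(θ − 15°) = 0.25 / 0.5 = 0.5.
θ − 15° = arccos(√0.5) = 45.0°, giving θ ≈ 15 + 45.0 = 60.0°.

θ ≈ 60°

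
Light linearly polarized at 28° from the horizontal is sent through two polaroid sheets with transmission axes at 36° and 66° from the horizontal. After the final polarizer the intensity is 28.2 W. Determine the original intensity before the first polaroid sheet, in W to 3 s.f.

I₀ ≈ 38.3 W

I₁ = I₀ cos²(36° − 28°) = I₀ cos²(8°) = 0.9806 I₀.
I₂ = I₁ cos²(66° − 36°) = 0.9806 I₀ · cos²(30°) = 0.7355 I₀.
So 28.2 W = 0.7355 I₀, giving I₀ = 28.2/0.7355 = 38.34 W.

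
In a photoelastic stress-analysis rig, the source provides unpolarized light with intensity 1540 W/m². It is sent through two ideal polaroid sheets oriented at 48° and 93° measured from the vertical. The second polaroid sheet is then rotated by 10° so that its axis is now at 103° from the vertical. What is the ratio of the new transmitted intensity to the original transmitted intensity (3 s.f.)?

I_new/I_old ≈ 0.658

Before rotation:
Unpolarized light through the first polarizer → I₁ = ½ I₀, now polarized at 48°.
I₂ = I₁ cos²(93° − 48°) = 0.5 I₀ · cos²(45°) = 0.25 I₀.
After rotation:
Unpolarized light through the first polarizer → I₁ = ½ I₀, now polarized at 48°.
I₂ = I₁ cos²(103° − 48°) = 0.5 I₀ · cos²(55°) = 0.1645 I₀.
Ratio = 0.1645 / 0.25 = 0.658.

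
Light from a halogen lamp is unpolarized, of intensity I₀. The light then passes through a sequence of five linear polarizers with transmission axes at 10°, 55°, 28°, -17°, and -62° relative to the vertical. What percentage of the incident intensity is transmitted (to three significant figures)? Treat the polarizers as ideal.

Unpolarized light through the first polarizer → I₁ = ½ I₀, now polarized at 10°.
I₂ = I₁ cos²(55° − 10°) = 0.5 I₀ · cos²(45°) = 0.25 I₀.
I₃ = I₂ cos²(28° − 55°) = 0.25 I₀ · cos²(27°) = 0.1985 I₀.
I₄ = I₃ cos²(-17° − 28°) = 0.1985 I₀ · cos²(45°) = 0.09924 I₀.
I₅ = I₄ cos²(-62° + 17°) = 0.09924 I₀ · cos²(45°) = 0.04962 I₀.
That is 4.962% of the incident intensity.

≈ 4.96%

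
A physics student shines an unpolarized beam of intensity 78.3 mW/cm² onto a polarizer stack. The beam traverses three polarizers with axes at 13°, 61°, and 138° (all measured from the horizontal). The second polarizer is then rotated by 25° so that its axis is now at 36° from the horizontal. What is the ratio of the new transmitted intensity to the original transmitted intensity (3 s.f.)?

Before rotation:
Unpolarized light through the first polarizer → I₁ = ½ I₀, now polarized at 13°.
I₂ = I₁ cos²(61° − 13°) = 0.5 I₀ · cos²(48°) = 0.2239 I₀.
I₃ = I₂ cos²(138° − 61°) = 0.2239 I₀ · cos²(77°) = 0.01133 I₀.
After rotation:
Unpolarized light through the first polarizer → I₁ = ½ I₀, now polarized at 13°.
I₂ = I₁ cos²(36° − 13°) = 0.5 I₀ · cos²(23°) = 0.4237 I₀.
Angle between axes 2 and 3: 78°. I₃ = 0.4237 I₀ · cos²(78°) = 0.01831 I₀.
Ratio = 0.01831 / 0.01133 = 1.617.

I_new/I_old ≈ 1.62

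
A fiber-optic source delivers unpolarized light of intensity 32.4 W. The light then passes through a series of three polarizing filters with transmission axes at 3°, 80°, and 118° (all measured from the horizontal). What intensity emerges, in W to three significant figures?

I ≈ 0.509 W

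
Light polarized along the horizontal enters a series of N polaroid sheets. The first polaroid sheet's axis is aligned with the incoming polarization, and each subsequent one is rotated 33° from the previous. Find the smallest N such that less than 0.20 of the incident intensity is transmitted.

First polarizer is aligned with the polarization: full transmission.
Each further stage multiplies by cos²(33°) = 0.7034.
After N polarizers: T = 0.7034^(N−1). Require T < 0.20 ⇒ N−1 > ln(0.20)/ln(0.7034) = 4.57, so N−1 ≥ 5 and N = 6.
Check: N=6 gives T = 0.1722 < 0.20; N=5 gives T = 0.2448.

N = 6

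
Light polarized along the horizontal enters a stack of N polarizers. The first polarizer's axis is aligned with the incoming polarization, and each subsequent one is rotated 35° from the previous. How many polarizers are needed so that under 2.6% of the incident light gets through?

First polarizer is aligned with the polarization: full transmission.
Each further stage multiplies by cos²(35°) = 0.671.
After N polarizers: T = 0.671^(N−1). Require T < 0.026 ⇒ N−1 > ln(0.026)/ln(0.671) = 9.15, so N−1 ≥ 10 and N = 11.
Check: N=11 gives T = 0.01851 < 0.026; N=10 gives T = 0.02758.

N = 11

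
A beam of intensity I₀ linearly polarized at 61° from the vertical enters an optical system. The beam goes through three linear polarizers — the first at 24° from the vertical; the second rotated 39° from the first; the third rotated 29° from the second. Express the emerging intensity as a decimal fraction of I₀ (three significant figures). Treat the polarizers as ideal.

I₁ = I₀ cos²(24° − 61°) = I₀ cos²(37°) = 0.6378 I₀.
I₂ = I₁ cos²(39°) = 0.6378 · 0.604 I₀ = 0.3852 I₀.
I₃ = I₂ cos²(29°) = 0.3852 · 0.765 I₀ = 0.2947 I₀.
Transmitted fraction = 0.2947.

≈ 0.295 I₀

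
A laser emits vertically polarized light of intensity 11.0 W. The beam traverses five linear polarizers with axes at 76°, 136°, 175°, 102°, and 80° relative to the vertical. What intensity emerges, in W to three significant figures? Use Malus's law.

I ≈ 0.00714 W

By Malus's law, I₁ = 11.0 W · cos²(76°) = 0.6438 W.
I₂ = I₁ · cos²(60°) = 0.6438 · 0.25 = 0.1609 W.
I₃ = I₂ · cos²(39°) = 0.1609 · 0.604 = 0.0972 W.
I₄ = I₃ · cos²(73°) = 0.0972 · 0.08548 = 0.008309 W.
I₅ = I₄ · cos²(22°) = 0.008309 · 0.8597 = 0.007143 W.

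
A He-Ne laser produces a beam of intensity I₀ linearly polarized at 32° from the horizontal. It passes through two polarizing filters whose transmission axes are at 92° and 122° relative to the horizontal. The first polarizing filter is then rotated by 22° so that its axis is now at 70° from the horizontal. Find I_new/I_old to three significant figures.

I_new/I_old ≈ 1.26

Before rotation:
I₁ = I₀ cos²(92° − 32°) = I₀ cos²(60°) = 0.25 I₀.
I₂ = I₁ cos²(122° − 92°) = 0.25 I₀ · cos²(30°) = 0.1875 I₀.
After rotation:
I₁ = I₀ cos²(70° − 32°) = I₀ cos²(38°) = 0.621 I₀.
I₂ = I₁ cos²(122° − 70°) = 0.621 I₀ · cos²(52°) = 0.2354 I₀.
Ratio = 0.2354 / 0.1875 = 1.255.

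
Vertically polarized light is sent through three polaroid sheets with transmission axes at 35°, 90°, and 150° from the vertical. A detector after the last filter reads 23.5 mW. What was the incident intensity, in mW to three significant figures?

By Malus's law, I₁ = I₀ cos²(35° − 0°) = I₀ cos²(35°) = 0.671 I₀.
I₂ = I₁ cos²(90° − 35°) = 0.671 I₀ · cos²(55°) = 0.2208 I₀.
I₃ = I₂ cos²(150° − 90°) = 0.2208 I₀ · cos²(60°) = 0.05519 I₀.
So 23.5 mW = 0.05519 I₀, giving I₀ = 23.5/0.05519 = 425.8 mW.

I₀ ≈ 426 mW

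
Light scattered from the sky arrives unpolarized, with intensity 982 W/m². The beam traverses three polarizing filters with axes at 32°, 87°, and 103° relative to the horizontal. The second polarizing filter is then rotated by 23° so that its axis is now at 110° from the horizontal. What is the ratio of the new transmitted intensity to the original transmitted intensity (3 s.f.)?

I_new/I_old ≈ 0.140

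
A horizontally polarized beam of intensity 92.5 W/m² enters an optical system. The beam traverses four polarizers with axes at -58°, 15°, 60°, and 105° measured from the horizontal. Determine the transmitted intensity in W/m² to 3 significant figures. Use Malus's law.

By Malus's law, I₁ = 92.5 W/m² · cos²(58°) = 25.98 W/m².
I₂ = I₁ · cos²(73°) = 25.98 · 0.08548 = 2.22 W/m².
I₃ = I₂ · cos²(45°) = 2.22 · 0.5 = 1.11 W/m².
I₄ = I₃ · cos²(45°) = 1.11 · 0.5 = 0.5551 W/m².

I ≈ 0.555 W/m²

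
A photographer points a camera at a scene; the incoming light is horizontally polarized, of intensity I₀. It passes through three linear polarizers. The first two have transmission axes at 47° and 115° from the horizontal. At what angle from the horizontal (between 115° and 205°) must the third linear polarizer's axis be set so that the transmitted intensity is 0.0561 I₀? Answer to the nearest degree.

θ ≈ 137°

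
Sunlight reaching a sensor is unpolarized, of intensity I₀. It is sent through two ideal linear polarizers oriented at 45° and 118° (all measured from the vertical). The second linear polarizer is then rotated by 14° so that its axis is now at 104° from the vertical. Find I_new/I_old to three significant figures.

Before rotation:
Unpolarized light through the first polarizer → I₁ = ½ I₀, now polarized at 45°.
I₂ = I₁ cos²(118° − 45°) = 0.5 I₀ · cos²(73°) = 0.04274 I₀.
After rotation:
Unpolarized light through the first polarizer → I₁ = ½ I₀, now polarized at 45°.
I₂ = I₁ cos²(104° − 45°) = 0.5 I₀ · cos²(59°) = 0.1326 I₀.
Ratio = 0.1326 / 0.04274 = 3.103.

I_new/I_old ≈ 3.10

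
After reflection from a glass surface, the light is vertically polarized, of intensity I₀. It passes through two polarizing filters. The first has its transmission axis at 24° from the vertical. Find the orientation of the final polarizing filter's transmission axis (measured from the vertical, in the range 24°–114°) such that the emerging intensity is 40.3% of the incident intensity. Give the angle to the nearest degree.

θ ≈ 70°

I₁ = I₀ cos²(24° − 0°) = I₀ cos²(24°) = 0.8346 I₀.
Need I₂/I₀ = 0.403, so cos²(θ − 24°) = 0.403 / 0.8346 = 0.4829.
θ − 24° = arccos(√0.4829) = 46.0°, giving θ ≈ 24 + 46.0 = 70.0°.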